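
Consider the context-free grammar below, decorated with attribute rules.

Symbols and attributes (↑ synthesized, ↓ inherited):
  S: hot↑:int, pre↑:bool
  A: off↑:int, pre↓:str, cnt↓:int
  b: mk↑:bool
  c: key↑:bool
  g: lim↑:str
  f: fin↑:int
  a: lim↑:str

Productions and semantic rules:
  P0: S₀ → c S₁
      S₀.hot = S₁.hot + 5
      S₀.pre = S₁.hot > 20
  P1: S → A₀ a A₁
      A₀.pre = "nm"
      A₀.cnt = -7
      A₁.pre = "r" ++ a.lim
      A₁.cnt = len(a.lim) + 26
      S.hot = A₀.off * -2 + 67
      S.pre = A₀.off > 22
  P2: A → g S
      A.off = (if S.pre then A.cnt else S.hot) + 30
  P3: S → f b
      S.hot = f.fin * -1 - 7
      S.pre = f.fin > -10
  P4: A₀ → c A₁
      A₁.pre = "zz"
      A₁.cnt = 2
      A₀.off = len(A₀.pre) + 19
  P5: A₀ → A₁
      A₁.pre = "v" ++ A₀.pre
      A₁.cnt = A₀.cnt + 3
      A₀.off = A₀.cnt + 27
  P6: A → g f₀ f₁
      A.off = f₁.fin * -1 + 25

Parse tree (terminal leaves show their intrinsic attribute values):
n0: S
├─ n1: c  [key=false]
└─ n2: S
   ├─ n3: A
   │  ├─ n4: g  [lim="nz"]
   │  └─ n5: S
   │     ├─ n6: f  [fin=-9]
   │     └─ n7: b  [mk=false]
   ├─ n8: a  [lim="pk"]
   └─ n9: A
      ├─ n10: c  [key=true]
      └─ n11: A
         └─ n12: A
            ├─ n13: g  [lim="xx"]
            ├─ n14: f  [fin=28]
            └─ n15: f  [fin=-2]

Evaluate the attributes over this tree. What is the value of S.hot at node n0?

26

1. n1.key = false  [terminal]
2. n3.pre = "nm"  ["nm"]
3. n3.cnt = -7  [-7]
4. n4.lim = "nz"  [terminal]
5. n6.fin = -9  [terminal]
6. n7.mk = false  [terminal]
7. n5.hot = 2  [f.fin * -1 - 7]
8. n5.pre = true  [f.fin > -10]
9. n3.off = 23  [(if S.pre then A.cnt else S.hot) + 30]
10. n8.lim = "pk"  [terminal]
11. n9.pre = "rpk"  ["r" ++ a.lim]
12. n9.cnt = 28  [len(a.lim) + 26]
13. n10.key = true  [terminal]
14. n11.pre = "zz"  ["zz"]
15. n11.cnt = 2  [2]
16. n12.pre = "vzz"  ["v" ++ A₀.pre]
17. n12.cnt = 5  [A₀.cnt + 3]
18. n13.lim = "xx"  [terminal]
19. n14.fin = 28  [terminal]
20. n15.fin = -2  [terminal]
21. n12.off = 27  [f₁.fin * -1 + 25]
22. n11.off = 29  [A₀.cnt + 27]
23. n9.off = 22  [len(A₀.pre) + 19]
24. n2.hot = 21  [A₀.off * -2 + 67]
25. n2.pre = true  [A₀.off > 22]
26. n0.hot = 26  [S₁.hot + 5]
27. n0.pre = true  [S₁.hot > 20]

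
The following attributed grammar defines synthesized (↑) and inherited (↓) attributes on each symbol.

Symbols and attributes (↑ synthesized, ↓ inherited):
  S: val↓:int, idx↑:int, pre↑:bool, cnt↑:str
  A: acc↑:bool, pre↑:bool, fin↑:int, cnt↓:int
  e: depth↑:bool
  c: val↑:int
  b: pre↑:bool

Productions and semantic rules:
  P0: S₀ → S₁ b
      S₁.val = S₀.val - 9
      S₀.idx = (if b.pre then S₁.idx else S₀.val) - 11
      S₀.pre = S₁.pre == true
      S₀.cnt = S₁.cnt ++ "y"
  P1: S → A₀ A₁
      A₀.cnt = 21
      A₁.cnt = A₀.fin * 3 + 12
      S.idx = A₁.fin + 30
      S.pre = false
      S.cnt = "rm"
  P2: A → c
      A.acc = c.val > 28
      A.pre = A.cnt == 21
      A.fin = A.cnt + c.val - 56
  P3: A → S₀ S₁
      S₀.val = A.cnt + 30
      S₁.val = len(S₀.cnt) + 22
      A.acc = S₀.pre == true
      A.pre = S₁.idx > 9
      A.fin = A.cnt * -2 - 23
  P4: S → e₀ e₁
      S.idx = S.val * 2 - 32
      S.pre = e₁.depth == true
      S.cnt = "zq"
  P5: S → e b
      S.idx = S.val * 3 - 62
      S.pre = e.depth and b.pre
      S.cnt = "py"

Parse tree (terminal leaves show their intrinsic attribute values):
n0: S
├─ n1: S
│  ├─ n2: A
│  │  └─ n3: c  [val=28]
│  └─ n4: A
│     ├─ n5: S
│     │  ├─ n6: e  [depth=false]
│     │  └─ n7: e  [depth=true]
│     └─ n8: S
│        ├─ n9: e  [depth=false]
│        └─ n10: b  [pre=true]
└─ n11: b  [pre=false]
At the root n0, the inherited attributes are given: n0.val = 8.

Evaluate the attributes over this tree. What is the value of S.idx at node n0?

-3

1. n0.val = 8  [given at root]
2. n1.val = -1  [S₀.val - 9]
3. n2.cnt = 21  [21]
4. n3.val = 28  [terminal]
5. n2.acc = false  [c.val > 28]
6. n2.pre = true  [A.cnt == 21]
7. n2.fin = -7  [A.cnt + c.val - 56]
8. n4.cnt = -9  [A₀.fin * 3 + 12]
9. n5.val = 21  [A.cnt + 30]
10. n6.depth = false  [terminal]
11. n7.depth = true  [terminal]
12. n5.idx = 10  [S.val * 2 - 32]
13. n5.pre = true  [e₁.depth == true]
14. n5.cnt = "zq"  ["zq"]
15. n8.val = 24  [len(S₀.cnt) + 22]
16. n9.depth = false  [terminal]
17. n10.pre = true  [terminal]
18. n8.idx = 10  [S.val * 3 - 62]
19. n8.pre = false  [e.depth and b.pre]
20. n8.cnt = "py"  ["py"]
21. n4.acc = true  [S₀.pre == true]
22. n4.pre = true  [S₁.idx > 9]
23. n4.fin = -5  [A.cnt * -2 - 23]
24. n1.idx = 25  [A₁.fin + 30]
25. n1.pre = false  [false]
26. n1.cnt = "rm"  ["rm"]
27. n11.pre = false  [terminal]
28. n0.idx = -3  [(if b.pre then S₁.idx else S₀.val) - 11]
29. n0.pre = false  [S₁.pre == true]
30. n0.cnt = "rmy"  [S₁.cnt ++ "y"]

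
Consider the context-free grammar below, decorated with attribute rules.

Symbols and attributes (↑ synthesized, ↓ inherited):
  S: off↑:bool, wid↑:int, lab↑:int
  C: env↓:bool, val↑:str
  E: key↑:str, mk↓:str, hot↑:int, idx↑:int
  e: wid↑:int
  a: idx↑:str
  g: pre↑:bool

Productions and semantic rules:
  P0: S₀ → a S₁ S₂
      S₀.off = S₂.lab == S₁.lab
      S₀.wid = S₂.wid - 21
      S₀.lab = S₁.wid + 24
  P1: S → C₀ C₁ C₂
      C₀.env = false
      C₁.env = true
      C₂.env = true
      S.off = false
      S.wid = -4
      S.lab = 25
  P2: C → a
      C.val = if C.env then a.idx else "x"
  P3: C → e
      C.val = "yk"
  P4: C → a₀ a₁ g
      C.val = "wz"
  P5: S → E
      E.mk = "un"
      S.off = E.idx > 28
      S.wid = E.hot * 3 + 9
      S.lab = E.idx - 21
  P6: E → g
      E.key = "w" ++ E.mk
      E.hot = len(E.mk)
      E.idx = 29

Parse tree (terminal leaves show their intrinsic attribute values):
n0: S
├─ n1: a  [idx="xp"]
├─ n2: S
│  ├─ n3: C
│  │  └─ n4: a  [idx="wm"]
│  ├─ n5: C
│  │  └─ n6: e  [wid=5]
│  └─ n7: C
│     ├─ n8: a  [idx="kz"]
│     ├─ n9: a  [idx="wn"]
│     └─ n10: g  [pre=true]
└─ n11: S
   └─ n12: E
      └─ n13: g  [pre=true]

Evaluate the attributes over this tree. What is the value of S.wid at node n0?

1. n1.idx = "xp"  [terminal]
2. n3.env = false  [false]
3. n4.idx = "wm"  [terminal]
4. n3.val = "x"  [if C.env then a.idx else "x"]
5. n5.env = true  [true]
6. n6.wid = 5  [terminal]
7. n5.val = "yk"  ["yk"]
8. n7.env = true  [true]
9. n8.idx = "kz"  [terminal]
10. n9.idx = "wn"  [terminal]
11. n10.pre = true  [terminal]
12. n7.val = "wz"  ["wz"]
13. n2.off = false  [false]
14. n2.wid = -4  [-4]
15. n2.lab = 25  [25]
16. n12.mk = "un"  ["un"]
17. n13.pre = true  [terminal]
18. n12.key = "wun"  ["w" ++ E.mk]
19. n12.hot = 2  [len(E.mk)]
20. n12.idx = 29  [29]
21. n11.off = true  [E.idx > 28]
22. n11.wid = 15  [E.hot * 3 + 9]
23. n11.lab = 8  [E.idx - 21]
24. n0.off = false  [S₂.lab == S₁.lab]
25. n0.wid = -6  [S₂.wid - 21]
26. n0.lab = 20  [S₁.wid + 24]

-6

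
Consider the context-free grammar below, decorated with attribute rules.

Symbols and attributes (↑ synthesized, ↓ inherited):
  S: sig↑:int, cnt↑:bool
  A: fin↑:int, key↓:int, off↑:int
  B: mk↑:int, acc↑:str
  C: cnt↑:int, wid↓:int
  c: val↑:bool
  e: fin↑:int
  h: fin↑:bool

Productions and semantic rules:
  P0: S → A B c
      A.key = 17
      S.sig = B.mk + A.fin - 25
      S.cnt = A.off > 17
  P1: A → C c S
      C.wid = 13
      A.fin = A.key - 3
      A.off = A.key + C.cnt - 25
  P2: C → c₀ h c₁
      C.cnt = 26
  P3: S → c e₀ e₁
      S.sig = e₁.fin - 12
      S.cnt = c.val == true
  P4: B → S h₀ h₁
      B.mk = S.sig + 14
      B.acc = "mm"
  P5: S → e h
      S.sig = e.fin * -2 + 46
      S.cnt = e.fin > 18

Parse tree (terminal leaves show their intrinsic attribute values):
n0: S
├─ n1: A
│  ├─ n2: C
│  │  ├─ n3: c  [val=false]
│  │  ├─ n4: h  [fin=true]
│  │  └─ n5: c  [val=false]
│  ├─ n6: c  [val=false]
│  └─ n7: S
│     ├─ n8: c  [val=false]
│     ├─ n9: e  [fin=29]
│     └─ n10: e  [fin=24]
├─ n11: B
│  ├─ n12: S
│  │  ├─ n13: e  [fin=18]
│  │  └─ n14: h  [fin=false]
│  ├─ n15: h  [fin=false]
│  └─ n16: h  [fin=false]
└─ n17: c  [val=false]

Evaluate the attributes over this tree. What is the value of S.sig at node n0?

1. n1.key = 17  [17]
2. n2.wid = 13  [13]
3. n3.val = false  [terminal]
4. n4.fin = true  [terminal]
5. n5.val = false  [terminal]
6. n2.cnt = 26  [26]
7. n6.val = false  [terminal]
8. n8.val = false  [terminal]
9. n9.fin = 29  [terminal]
10. n10.fin = 24  [terminal]
11. n7.sig = 12  [e₁.fin - 12]
12. n7.cnt = false  [c.val == true]
13. n1.fin = 14  [A.key - 3]
14. n1.off = 18  [A.key + C.cnt - 25]
15. n13.fin = 18  [terminal]
16. n14.fin = false  [terminal]
17. n12.sig = 10  [e.fin * -2 + 46]
18. n12.cnt = false  [e.fin > 18]
19. n15.fin = false  [terminal]
20. n16.fin = false  [terminal]
21. n11.mk = 24  [S.sig + 14]
22. n11.acc = "mm"  ["mm"]
23. n17.val = false  [terminal]
24. n0.sig = 13  [B.mk + A.fin - 25]
25. n0.cnt = true  [A.off > 17]

13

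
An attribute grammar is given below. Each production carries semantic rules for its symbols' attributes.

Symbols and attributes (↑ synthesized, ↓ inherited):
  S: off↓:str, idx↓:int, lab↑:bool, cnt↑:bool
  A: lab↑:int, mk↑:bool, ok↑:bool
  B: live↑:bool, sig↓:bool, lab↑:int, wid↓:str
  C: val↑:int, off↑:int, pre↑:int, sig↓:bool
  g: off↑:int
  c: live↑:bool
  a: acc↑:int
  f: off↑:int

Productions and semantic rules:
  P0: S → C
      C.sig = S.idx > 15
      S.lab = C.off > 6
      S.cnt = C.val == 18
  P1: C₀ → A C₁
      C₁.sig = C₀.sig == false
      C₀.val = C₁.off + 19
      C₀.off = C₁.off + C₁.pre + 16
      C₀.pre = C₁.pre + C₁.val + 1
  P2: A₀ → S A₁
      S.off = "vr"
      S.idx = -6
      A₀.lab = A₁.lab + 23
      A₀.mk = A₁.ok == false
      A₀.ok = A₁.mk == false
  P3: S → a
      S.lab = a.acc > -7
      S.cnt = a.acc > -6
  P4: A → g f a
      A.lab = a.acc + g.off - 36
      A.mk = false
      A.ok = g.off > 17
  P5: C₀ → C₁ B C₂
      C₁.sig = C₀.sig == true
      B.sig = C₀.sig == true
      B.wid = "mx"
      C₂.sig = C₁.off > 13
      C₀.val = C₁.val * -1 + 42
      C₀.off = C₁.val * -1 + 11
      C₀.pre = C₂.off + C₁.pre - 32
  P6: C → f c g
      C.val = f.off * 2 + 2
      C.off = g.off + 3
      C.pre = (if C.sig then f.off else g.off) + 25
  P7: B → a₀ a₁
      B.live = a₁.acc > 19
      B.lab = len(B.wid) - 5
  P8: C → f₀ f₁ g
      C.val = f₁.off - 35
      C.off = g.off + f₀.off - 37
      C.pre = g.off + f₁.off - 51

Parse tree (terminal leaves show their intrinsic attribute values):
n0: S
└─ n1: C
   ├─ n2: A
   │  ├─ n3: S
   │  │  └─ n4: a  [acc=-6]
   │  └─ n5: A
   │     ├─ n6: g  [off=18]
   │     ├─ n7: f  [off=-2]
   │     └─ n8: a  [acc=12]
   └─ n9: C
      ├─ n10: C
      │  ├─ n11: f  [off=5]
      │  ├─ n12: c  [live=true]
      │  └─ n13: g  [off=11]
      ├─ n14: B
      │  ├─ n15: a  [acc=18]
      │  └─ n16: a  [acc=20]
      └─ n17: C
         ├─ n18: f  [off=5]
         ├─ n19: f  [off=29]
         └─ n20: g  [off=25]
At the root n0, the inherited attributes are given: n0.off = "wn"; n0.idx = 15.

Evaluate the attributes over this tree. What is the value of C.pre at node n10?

30

1. n0.off = "wn"  [given at root]
2. n0.idx = 15  [given at root]
3. n1.sig = false  [S.idx > 15]
4. n3.off = "vr"  ["vr"]
5. n3.idx = -6  [-6]
6. n4.acc = -6  [terminal]
7. n3.lab = true  [a.acc > -7]
8. n3.cnt = false  [a.acc > -6]
9. n6.off = 18  [terminal]
10. n7.off = -2  [terminal]
11. n8.acc = 12  [terminal]
12. n5.lab = -6  [a.acc + g.off - 36]
13. n5.mk = false  [false]
14. n5.ok = true  [g.off > 17]
15. n2.lab = 17  [A₁.lab + 23]
16. n2.mk = false  [A₁.ok == false]
17. n2.ok = true  [A₁.mk == false]
18. n9.sig = true  [C₀.sig == false]
19. n10.sig = true  [C₀.sig == true]
20. n11.off = 5  [terminal]
21. n12.live = true  [terminal]
22. n13.off = 11  [terminal]
23. n10.val = 12  [f.off * 2 + 2]
24. n10.off = 14  [g.off + 3]
25. n10.pre = 30  [(if C.sig then f.off else g.off) + 25]
26. n14.sig = true  [C₀.sig == true]
27. n14.wid = "mx"  ["mx"]
28. n15.acc = 18  [terminal]
29. n16.acc = 20  [terminal]
30. n14.live = true  [a₁.acc > 19]
31. n14.lab = -3  [len(B.wid) - 5]
32. n17.sig = true  [C₁.off > 13]
33. n18.off = 5  [terminal]
34. n19.off = 29  [terminal]
35. n20.off = 25  [terminal]
36. n17.val = -6  [f₁.off - 35]
37. n17.off = -7  [g.off + f₀.off - 37]
38. n17.pre = 3  [g.off + f₁.off - 51]
39. n9.val = 30  [C₁.val * -1 + 42]
40. n9.off = -1  [C₁.val * -1 + 11]
41. n9.pre = -9  [C₂.off + C₁.pre - 32]
42. n1.val = 18  [C₁.off + 19]
43. n1.off = 6  [C₁.off + C₁.pre + 16]
44. n1.pre = 22  [C₁.pre + C₁.val + 1]
45. n0.lab = false  [C.off > 6]
46. n0.cnt = true  [C.val == 18]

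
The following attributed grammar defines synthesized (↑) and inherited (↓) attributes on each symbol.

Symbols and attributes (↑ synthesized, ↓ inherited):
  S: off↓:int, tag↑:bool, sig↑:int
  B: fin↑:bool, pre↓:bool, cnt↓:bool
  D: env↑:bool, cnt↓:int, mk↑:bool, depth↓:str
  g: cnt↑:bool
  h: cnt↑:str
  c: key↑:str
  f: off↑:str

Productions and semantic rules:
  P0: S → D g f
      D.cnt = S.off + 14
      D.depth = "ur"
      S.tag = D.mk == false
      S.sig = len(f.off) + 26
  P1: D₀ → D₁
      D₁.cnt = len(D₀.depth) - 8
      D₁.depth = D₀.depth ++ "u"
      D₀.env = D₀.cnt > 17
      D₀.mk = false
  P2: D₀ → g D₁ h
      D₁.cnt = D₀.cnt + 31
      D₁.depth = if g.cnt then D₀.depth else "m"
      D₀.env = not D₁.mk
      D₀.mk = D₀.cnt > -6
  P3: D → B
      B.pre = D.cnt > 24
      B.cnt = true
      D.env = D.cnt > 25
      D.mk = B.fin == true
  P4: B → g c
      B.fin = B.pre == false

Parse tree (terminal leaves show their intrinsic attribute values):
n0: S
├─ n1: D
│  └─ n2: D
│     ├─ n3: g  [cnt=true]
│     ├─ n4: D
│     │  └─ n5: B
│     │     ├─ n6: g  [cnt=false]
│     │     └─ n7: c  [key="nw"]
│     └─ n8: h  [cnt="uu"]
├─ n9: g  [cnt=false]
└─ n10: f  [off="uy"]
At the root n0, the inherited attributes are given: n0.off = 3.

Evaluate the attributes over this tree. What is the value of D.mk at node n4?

false

1. n0.off = 3  [given at root]
2. n1.cnt = 17  [S.off + 14]
3. n1.depth = "ur"  ["ur"]
4. n2.cnt = -6  [len(D₀.depth) - 8]
5. n2.depth = "uru"  [D₀.depth ++ "u"]
6. n3.cnt = true  [terminal]
7. n4.cnt = 25  [D₀.cnt + 31]
8. n4.depth = "uru"  [if g.cnt then D₀.depth else "m"]
9. n5.pre = true  [D.cnt > 24]
10. n5.cnt = true  [true]
11. n6.cnt = false  [terminal]
12. n7.key = "nw"  [terminal]
13. n5.fin = false  [B.pre == false]
14. n4.env = false  [D.cnt > 25]
15. n4.mk = false  [B.fin == true]
16. n8.cnt = "uu"  [terminal]
17. n2.env = true  [not D₁.mk]
18. n2.mk = false  [D₀.cnt > -6]
19. n1.env = false  [D₀.cnt > 17]
20. n1.mk = false  [false]
21. n9.cnt = false  [terminal]
22. n10.off = "uy"  [terminal]
23. n0.tag = true  [D.mk == false]
24. n0.sig = 28  [len(f.off) + 26]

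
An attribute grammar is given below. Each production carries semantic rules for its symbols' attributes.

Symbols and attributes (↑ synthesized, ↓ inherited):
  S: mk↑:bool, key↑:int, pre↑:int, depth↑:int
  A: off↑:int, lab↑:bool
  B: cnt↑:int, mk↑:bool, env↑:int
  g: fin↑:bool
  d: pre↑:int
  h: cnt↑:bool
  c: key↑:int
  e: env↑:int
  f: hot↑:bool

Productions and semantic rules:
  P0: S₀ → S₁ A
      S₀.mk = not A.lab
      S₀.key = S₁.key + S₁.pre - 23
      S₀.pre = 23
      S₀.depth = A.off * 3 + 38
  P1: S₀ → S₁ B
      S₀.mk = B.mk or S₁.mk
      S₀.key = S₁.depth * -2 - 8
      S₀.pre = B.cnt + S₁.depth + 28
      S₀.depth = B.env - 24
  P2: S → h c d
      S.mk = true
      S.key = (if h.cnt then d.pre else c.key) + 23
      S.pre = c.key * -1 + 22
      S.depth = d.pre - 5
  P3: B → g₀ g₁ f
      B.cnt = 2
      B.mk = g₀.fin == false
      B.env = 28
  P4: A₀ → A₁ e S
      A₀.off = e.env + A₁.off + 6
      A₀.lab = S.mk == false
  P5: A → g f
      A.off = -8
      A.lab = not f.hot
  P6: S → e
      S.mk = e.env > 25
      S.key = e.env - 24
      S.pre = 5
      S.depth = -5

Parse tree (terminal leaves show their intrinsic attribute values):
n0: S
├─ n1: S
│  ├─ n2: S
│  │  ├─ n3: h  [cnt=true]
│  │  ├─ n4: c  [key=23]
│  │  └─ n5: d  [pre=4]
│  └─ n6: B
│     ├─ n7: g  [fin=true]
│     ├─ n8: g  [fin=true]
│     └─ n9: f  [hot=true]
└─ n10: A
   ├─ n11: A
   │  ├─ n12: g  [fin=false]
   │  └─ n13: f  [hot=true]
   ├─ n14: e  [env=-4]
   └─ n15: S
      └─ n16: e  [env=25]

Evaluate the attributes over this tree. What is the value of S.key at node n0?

0

1. n3.cnt = true  [terminal]
2. n4.key = 23  [terminal]
3. n5.pre = 4  [terminal]
4. n2.mk = true  [true]
5. n2.key = 27  [(if h.cnt then d.pre else c.key) + 23]
6. n2.pre = -1  [c.key * -1 + 22]
7. n2.depth = -1  [d.pre - 5]
8. n7.fin = true  [terminal]
9. n8.fin = true  [terminal]
10. n9.hot = true  [terminal]
11. n6.cnt = 2  [2]
12. n6.mk = false  [g₀.fin == false]
13. n6.env = 28  [28]
14. n1.mk = true  [B.mk or S₁.mk]
15. n1.key = -6  [S₁.depth * -2 - 8]
16. n1.pre = 29  [B.cnt + S₁.depth + 28]
17. n1.depth = 4  [B.env - 24]
18. n12.fin = false  [terminal]
19. n13.hot = true  [terminal]
20. n11.off = -8  [-8]
21. n11.lab = false  [not f.hot]
22. n14.env = -4  [terminal]
23. n16.env = 25  [terminal]
24. n15.mk = false  [e.env > 25]
25. n15.key = 1  [e.env - 24]
26. n15.pre = 5  [5]
27. n15.depth = -5  [-5]
28. n10.off = -6  [e.env + A₁.off + 6]
29. n10.lab = true  [S.mk == false]
30. n0.mk = false  [not A.lab]
31. n0.key = 0  [S₁.key + S₁.pre - 23]
32. n0.pre = 23  [23]
33. n0.depth = 20  [A.off * 3 + 38]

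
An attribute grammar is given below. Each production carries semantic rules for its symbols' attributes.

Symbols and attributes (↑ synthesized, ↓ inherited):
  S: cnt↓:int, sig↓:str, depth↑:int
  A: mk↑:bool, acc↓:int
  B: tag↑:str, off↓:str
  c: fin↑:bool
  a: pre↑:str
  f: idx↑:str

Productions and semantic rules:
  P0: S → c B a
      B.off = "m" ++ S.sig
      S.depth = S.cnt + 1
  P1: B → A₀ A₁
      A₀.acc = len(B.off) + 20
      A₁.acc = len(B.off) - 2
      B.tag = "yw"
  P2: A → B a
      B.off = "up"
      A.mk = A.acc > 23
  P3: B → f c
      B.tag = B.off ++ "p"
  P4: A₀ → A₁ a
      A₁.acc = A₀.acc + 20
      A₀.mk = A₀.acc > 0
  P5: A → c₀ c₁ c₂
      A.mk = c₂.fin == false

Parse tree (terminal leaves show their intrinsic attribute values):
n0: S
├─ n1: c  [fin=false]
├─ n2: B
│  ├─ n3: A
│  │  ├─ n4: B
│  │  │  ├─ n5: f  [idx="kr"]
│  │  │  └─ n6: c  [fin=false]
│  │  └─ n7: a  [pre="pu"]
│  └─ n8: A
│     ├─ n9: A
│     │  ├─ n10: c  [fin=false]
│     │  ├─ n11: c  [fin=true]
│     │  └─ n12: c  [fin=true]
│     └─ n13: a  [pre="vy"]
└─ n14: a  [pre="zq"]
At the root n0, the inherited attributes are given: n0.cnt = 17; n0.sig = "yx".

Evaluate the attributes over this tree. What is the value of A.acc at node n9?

21

1. n0.cnt = 17  [given at root]
2. n0.sig = "yx"  [given at root]
3. n1.fin = false  [terminal]
4. n2.off = "myx"  ["m" ++ S.sig]
5. n3.acc = 23  [len(B.off) + 20]
6. n4.off = "up"  ["up"]
7. n5.idx = "kr"  [terminal]
8. n6.fin = false  [terminal]
9. n4.tag = "upp"  [B.off ++ "p"]
10. n7.pre = "pu"  [terminal]
11. n3.mk = false  [A.acc > 23]
12. n8.acc = 1  [len(B.off) - 2]
13. n9.acc = 21  [A₀.acc + 20]
14. n10.fin = false  [terminal]
15. n11.fin = true  [terminal]
16. n12.fin = true  [terminal]
17. n9.mk = false  [c₂.fin == false]
18. n13.pre = "vy"  [terminal]
19. n8.mk = true  [A₀.acc > 0]
20. n2.tag = "yw"  ["yw"]
21. n14.pre = "zq"  [terminal]
22. n0.depth = 18  [S.cnt + 1]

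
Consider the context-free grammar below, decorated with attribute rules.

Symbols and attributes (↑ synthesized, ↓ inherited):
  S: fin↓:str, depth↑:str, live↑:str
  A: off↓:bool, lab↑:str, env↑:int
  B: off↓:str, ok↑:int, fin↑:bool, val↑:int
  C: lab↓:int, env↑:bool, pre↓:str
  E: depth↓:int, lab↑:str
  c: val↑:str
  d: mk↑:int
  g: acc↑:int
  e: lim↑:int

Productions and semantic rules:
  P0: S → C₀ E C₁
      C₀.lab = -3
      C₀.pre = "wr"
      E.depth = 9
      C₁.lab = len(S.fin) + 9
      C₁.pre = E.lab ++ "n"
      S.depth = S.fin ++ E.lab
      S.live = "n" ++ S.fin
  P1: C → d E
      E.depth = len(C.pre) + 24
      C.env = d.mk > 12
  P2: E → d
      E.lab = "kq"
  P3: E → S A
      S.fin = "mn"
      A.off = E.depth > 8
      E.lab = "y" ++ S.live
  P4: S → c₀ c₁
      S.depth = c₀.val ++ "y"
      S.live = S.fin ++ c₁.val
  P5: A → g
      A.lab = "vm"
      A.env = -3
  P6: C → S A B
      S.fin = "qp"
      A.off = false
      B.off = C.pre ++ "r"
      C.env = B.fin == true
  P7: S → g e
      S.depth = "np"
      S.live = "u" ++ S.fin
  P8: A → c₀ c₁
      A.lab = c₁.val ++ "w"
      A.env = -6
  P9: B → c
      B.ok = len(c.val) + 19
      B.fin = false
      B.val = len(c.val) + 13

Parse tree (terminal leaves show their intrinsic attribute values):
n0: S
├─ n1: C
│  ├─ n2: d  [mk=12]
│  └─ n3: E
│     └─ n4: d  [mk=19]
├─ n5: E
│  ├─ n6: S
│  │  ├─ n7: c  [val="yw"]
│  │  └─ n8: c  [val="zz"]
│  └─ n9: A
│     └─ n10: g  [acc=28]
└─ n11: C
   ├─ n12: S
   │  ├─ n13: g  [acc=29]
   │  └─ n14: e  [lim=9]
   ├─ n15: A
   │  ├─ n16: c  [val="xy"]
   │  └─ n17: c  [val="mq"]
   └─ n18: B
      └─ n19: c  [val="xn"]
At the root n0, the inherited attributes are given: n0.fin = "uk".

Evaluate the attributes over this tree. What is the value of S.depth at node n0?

"ukymnzz"

1. n0.fin = "uk"  [given at root]
2. n1.lab = -3  [-3]
3. n1.pre = "wr"  ["wr"]
4. n2.mk = 12  [terminal]
5. n3.depth = 26  [len(C.pre) + 24]
6. n4.mk = 19  [terminal]
7. n3.lab = "kq"  ["kq"]
8. n1.env = false  [d.mk > 12]
9. n5.depth = 9  [9]
10. n6.fin = "mn"  ["mn"]
11. n7.val = "yw"  [terminal]
12. n8.val = "zz"  [terminal]
13. n6.depth = "ywy"  [c₀.val ++ "y"]
14. n6.live = "mnzz"  [S.fin ++ c₁.val]
15. n9.off = true  [E.depth > 8]
16. n10.acc = 28  [terminal]
17. n9.lab = "vm"  ["vm"]
18. n9.env = -3  [-3]
19. n5.lab = "ymnzz"  ["y" ++ S.live]
20. n11.lab = 11  [len(S.fin) + 9]
21. n11.pre = "ymnzzn"  [E.lab ++ "n"]
22. n12.fin = "qp"  ["qp"]
23. n13.acc = 29  [terminal]
24. n14.lim = 9  [terminal]
25. n12.depth = "np"  ["np"]
26. n12.live = "uqp"  ["u" ++ S.fin]
27. n15.off = false  [false]
28. n16.val = "xy"  [terminal]
29. n17.val = "mq"  [terminal]
30. n15.lab = "mqw"  [c₁.val ++ "w"]
31. n15.env = -6  [-6]
32. n18.off = "ymnzznr"  [C.pre ++ "r"]
33. n19.val = "xn"  [terminal]
34. n18.ok = 21  [len(c.val) + 19]
35. n18.fin = false  [false]
36. n18.val = 15  [len(c.val) + 13]
37. n11.env = false  [B.fin == true]
38. n0.depth = "ukymnzz"  [S.fin ++ E.lab]
39. n0.live = "nuk"  ["n" ++ S.fin]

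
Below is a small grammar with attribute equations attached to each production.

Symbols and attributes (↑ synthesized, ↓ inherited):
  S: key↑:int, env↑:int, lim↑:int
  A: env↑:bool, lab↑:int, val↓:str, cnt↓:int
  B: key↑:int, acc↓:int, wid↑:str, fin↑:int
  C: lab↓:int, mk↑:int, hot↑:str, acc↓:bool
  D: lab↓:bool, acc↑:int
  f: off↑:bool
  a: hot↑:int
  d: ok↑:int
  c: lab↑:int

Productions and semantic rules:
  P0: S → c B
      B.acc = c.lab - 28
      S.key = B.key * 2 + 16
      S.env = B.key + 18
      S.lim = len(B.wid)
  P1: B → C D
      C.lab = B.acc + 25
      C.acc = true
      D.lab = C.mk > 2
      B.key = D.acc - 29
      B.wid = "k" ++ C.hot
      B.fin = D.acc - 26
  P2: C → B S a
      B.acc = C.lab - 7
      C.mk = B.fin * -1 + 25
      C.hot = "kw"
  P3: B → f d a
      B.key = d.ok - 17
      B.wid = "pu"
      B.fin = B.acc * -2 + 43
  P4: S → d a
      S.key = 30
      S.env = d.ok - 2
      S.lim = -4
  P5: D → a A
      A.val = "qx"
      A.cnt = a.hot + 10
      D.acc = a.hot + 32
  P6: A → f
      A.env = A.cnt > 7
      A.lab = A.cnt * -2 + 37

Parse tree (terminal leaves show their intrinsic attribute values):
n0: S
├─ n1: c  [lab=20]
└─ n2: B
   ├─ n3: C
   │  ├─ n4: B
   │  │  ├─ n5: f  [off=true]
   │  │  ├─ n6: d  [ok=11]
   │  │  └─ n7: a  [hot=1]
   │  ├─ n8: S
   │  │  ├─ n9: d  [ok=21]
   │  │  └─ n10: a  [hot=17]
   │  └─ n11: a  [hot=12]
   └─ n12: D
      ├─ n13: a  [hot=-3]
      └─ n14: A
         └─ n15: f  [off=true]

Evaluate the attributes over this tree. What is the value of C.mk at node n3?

2

1. n1.lab = 20  [terminal]
2. n2.acc = -8  [c.lab - 28]
3. n3.lab = 17  [B.acc + 25]
4. n3.acc = true  [true]
5. n4.acc = 10  [C.lab - 7]
6. n5.off = true  [terminal]
7. n6.ok = 11  [terminal]
8. n7.hot = 1  [terminal]
9. n4.key = -6  [d.ok - 17]
10. n4.wid = "pu"  ["pu"]
11. n4.fin = 23  [B.acc * -2 + 43]
12. n9.ok = 21  [terminal]
13. n10.hot = 17  [terminal]
14. n8.key = 30  [30]
15. n8.env = 19  [d.ok - 2]
16. n8.lim = -4  [-4]
17. n11.hot = 12  [terminal]
18. n3.mk = 2  [B.fin * -1 + 25]
19. n3.hot = "kw"  ["kw"]
20. n12.lab = false  [C.mk > 2]
21. n13.hot = -3  [terminal]
22. n14.val = "qx"  ["qx"]
23. n14.cnt = 7  [a.hot + 10]
24. n15.off = true  [terminal]
25. n14.env = false  [A.cnt > 7]
26. n14.lab = 23  [A.cnt * -2 + 37]
27. n12.acc = 29  [a.hot + 32]
28. n2.key = 0  [D.acc - 29]
29. n2.wid = "kkw"  ["k" ++ C.hot]
30. n2.fin = 3  [D.acc - 26]
31. n0.key = 16  [B.key * 2 + 16]
32. n0.env = 18  [B.key + 18]
33. n0.lim = 3  [len(B.wid)]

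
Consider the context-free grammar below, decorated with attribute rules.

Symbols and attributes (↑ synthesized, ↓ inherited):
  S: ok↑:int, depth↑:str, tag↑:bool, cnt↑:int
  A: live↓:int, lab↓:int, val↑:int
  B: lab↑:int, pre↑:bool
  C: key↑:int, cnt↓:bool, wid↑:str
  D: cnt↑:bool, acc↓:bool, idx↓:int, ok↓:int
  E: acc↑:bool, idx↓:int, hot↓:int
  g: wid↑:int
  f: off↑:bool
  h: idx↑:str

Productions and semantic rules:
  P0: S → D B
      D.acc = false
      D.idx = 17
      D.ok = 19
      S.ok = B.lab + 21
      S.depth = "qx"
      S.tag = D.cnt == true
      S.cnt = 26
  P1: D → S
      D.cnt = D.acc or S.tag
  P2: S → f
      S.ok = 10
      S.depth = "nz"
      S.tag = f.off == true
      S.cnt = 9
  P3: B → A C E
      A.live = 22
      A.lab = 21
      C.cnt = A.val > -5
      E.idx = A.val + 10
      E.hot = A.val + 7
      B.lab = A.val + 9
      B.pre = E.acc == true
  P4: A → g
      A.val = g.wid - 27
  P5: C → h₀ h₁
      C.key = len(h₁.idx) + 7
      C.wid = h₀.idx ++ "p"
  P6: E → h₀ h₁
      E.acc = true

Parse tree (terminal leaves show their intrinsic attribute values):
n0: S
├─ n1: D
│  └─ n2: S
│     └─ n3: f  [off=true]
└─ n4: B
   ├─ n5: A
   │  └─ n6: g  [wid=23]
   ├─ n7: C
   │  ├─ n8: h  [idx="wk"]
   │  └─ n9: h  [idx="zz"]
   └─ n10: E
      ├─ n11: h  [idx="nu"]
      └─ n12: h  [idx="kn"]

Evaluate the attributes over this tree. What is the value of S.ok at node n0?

26

1. n1.acc = false  [false]
2. n1.idx = 17  [17]
3. n1.ok = 19  [19]
4. n3.off = true  [terminal]
5. n2.ok = 10  [10]
6. n2.depth = "nz"  ["nz"]
7. n2.tag = true  [f.off == true]
8. n2.cnt = 9  [9]
9. n1.cnt = true  [D.acc or S.tag]
10. n5.live = 22  [22]
11. n5.lab = 21  [21]
12. n6.wid = 23  [terminal]
13. n5.val = -4  [g.wid - 27]
14. n7.cnt = true  [A.val > -5]
15. n8.idx = "wk"  [terminal]
16. n9.idx = "zz"  [terminal]
17. n7.key = 9  [len(h₁.idx) + 7]
18. n7.wid = "wkp"  [h₀.idx ++ "p"]
19. n10.idx = 6  [A.val + 10]
20. n10.hot = 3  [A.val + 7]
21. n11.idx = "nu"  [terminal]
22. n12.idx = "kn"  [terminal]
23. n10.acc = true  [true]
24. n4.lab = 5  [A.val + 9]
25. n4.pre = true  [E.acc == true]
26. n0.ok = 26  [B.lab + 21]
27. n0.depth = "qx"  ["qx"]
28. n0.tag = true  [D.cnt == true]
29. n0.cnt = 26  [26]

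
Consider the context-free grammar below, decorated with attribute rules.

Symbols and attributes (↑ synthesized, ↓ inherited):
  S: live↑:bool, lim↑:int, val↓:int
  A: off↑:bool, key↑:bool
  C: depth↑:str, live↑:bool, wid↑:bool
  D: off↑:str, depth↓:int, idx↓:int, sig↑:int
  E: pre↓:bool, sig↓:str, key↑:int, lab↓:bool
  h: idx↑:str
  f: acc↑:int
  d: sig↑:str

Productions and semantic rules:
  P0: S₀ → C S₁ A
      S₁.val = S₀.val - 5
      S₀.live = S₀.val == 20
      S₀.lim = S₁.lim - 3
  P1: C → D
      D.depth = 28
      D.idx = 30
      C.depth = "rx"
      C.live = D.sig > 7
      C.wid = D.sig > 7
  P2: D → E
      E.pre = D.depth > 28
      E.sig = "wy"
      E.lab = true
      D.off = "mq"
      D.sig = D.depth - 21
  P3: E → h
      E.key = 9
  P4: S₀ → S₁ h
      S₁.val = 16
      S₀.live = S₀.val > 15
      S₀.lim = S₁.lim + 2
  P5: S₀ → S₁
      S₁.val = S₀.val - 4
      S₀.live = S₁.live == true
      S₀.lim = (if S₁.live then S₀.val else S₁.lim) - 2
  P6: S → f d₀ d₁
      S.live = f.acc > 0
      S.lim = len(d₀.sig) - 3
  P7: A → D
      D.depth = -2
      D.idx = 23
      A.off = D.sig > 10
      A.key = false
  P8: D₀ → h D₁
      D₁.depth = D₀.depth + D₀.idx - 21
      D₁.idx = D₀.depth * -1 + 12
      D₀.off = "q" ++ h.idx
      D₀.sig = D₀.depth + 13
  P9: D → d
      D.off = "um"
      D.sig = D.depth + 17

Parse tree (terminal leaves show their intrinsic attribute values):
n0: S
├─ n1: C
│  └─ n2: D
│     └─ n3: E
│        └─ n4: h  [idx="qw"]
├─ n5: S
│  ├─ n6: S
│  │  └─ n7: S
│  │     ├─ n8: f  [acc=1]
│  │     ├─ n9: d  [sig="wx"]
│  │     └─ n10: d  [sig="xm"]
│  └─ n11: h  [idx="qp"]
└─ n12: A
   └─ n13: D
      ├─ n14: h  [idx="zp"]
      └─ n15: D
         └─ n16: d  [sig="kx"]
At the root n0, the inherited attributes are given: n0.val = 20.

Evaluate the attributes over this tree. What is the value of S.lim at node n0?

1. n0.val = 20  [given at root]
2. n2.depth = 28  [28]
3. n2.idx = 30  [30]
4. n3.pre = false  [D.depth > 28]
5. n3.sig = "wy"  ["wy"]
6. n3.lab = true  [true]
7. n4.idx = "qw"  [terminal]
8. n3.key = 9  [9]
9. n2.off = "mq"  ["mq"]
10. n2.sig = 7  [D.depth - 21]
11. n1.depth = "rx"  ["rx"]
12. n1.live = false  [D.sig > 7]
13. n1.wid = false  [D.sig > 7]
14. n5.val = 15  [S₀.val - 5]
15. n6.val = 16  [16]
16. n7.val = 12  [S₀.val - 4]
17. n8.acc = 1  [terminal]
18. n9.sig = "wx"  [terminal]
19. n10.sig = "xm"  [terminal]
20. n7.live = true  [f.acc > 0]
21. n7.lim = -1  [len(d₀.sig) - 3]
22. n6.live = true  [S₁.live == true]
23. n6.lim = 14  [(if S₁.live then S₀.val else S₁.lim) - 2]
24. n11.idx = "qp"  [terminal]
25. n5.live = false  [S₀.val > 15]
26. n5.lim = 16  [S₁.lim + 2]
27. n13.depth = -2  [-2]
28. n13.idx = 23  [23]
29. n14.idx = "zp"  [terminal]
30. n15.depth = 0  [D₀.depth + D₀.idx - 21]
31. n15.idx = 14  [D₀.depth * -1 + 12]
32. n16.sig = "kx"  [terminal]
33. n15.off = "um"  ["um"]
34. n15.sig = 17  [D.depth + 17]
35. n13.off = "qzp"  ["q" ++ h.idx]
36. n13.sig = 11  [D₀.depth + 13]
37. n12.off = true  [D.sig > 10]
38. n12.key = false  [false]
39. n0.live = true  [S₀.val == 20]
40. n0.lim = 13  [S₁.lim - 3]

13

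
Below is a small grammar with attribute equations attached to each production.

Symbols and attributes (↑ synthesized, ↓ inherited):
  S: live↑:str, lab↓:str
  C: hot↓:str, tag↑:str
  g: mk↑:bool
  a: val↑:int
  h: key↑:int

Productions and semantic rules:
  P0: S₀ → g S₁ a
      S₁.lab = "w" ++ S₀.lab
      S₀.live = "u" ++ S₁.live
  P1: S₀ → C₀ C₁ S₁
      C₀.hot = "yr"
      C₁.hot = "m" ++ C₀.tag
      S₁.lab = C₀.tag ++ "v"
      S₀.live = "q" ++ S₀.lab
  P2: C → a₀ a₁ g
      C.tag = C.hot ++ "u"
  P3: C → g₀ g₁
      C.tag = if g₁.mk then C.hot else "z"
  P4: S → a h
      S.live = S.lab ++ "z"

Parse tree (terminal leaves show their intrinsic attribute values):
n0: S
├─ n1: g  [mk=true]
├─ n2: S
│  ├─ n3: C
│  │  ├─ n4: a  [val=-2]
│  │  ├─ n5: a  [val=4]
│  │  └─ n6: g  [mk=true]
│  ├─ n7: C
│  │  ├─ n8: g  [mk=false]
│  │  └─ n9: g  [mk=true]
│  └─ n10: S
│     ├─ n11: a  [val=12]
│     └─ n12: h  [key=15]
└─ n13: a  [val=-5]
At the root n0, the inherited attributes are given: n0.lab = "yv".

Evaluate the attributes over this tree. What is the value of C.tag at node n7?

"myru"

1. n0.lab = "yv"  [given at root]
2. n1.mk = true  [terminal]
3. n2.lab = "wyv"  ["w" ++ S₀.lab]
4. n3.hot = "yr"  ["yr"]
5. n4.val = -2  [terminal]
6. n5.val = 4  [terminal]
7. n6.mk = true  [terminal]
8. n3.tag = "yru"  [C.hot ++ "u"]
9. n7.hot = "myru"  ["m" ++ C₀.tag]
10. n8.mk = false  [terminal]
11. n9.mk = true  [terminal]
12. n7.tag = "myru"  [if g₁.mk then C.hot else "z"]
13. n10.lab = "yruv"  [C₀.tag ++ "v"]
14. n11.val = 12  [terminal]
15. n12.key = 15  [terminal]
16. n10.live = "yruvz"  [S.lab ++ "z"]
17. n2.live = "qwyv"  ["q" ++ S₀.lab]
18. n13.val = -5  [terminal]
19. n0.live = "uqwyv"  ["u" ++ S₁.live]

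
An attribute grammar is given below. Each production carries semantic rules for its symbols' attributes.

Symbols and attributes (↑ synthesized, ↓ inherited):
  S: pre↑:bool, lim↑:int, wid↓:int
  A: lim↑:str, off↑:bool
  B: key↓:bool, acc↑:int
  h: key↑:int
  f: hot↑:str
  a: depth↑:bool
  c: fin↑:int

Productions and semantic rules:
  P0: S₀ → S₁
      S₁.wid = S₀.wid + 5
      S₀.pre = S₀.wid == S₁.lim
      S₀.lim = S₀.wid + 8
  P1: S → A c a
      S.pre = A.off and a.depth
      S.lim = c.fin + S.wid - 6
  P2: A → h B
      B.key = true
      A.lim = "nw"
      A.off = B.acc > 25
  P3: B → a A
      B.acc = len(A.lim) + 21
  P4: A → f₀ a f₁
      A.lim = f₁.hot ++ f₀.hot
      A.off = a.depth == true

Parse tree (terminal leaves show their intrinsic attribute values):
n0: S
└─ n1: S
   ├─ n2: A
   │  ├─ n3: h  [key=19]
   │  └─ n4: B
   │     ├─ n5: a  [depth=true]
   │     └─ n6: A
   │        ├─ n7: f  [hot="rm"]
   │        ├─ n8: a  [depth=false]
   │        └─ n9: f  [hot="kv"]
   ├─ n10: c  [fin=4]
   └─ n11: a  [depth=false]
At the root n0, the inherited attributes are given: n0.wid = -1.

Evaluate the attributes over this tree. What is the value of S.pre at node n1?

1. n0.wid = -1  [given at root]
2. n1.wid = 4  [S₀.wid + 5]
3. n3.key = 19  [terminal]
4. n4.key = true  [true]
5. n5.depth = true  [terminal]
6. n7.hot = "rm"  [terminal]
7. n8.depth = false  [terminal]
8. n9.hot = "kv"  [terminal]
9. n6.lim = "kvrm"  [f₁.hot ++ f₀.hot]
10. n6.off = false  [a.depth == true]
11. n4.acc = 25  [len(A.lim) + 21]
12. n2.lim = "nw"  ["nw"]
13. n2.off = false  [B.acc > 25]
14. n10.fin = 4  [terminal]
15. n11.depth = false  [terminal]
16. n1.pre = false  [A.off and a.depth]
17. n1.lim = 2  [c.fin + S.wid - 6]
18. n0.pre = false  [S₀.wid == S₁.lim]
19. n0.lim = 7  [S₀.wid + 8]

false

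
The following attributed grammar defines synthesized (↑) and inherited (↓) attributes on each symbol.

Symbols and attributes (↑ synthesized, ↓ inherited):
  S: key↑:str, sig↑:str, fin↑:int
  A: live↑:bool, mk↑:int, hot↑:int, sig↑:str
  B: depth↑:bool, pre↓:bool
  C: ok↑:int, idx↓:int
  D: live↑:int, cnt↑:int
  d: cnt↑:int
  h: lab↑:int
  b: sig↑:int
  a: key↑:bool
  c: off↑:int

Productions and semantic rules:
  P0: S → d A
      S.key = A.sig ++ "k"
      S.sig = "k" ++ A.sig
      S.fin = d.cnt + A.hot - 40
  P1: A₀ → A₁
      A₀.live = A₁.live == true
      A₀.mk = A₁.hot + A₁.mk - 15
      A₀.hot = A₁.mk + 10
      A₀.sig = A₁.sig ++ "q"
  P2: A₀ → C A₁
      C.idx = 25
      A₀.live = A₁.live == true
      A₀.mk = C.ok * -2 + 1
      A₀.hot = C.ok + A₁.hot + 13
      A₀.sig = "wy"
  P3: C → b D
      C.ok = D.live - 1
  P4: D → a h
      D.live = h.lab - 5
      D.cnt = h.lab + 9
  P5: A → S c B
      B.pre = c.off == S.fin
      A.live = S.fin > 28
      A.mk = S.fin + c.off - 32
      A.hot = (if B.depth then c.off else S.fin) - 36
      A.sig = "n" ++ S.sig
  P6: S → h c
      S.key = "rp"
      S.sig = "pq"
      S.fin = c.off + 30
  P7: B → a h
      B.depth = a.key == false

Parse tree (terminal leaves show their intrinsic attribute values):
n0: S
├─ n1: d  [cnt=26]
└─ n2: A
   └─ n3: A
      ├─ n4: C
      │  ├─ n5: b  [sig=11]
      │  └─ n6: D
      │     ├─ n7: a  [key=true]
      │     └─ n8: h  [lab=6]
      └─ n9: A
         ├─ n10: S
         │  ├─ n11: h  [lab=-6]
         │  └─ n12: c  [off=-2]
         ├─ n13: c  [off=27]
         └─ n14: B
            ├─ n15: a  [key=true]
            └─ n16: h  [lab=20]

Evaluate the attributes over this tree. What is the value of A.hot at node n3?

1. n1.cnt = 26  [terminal]
2. n4.idx = 25  [25]
3. n5.sig = 11  [terminal]
4. n7.key = true  [terminal]
5. n8.lab = 6  [terminal]
6. n6.live = 1  [h.lab - 5]
7. n6.cnt = 15  [h.lab + 9]
8. n4.ok = 0  [D.live - 1]
9. n11.lab = -6  [terminal]
10. n12.off = -2  [terminal]
11. n10.key = "rp"  ["rp"]
12. n10.sig = "pq"  ["pq"]
13. n10.fin = 28  [c.off + 30]
14. n13.off = 27  [terminal]
15. n14.pre = false  [c.off == S.fin]
16. n15.key = true  [terminal]
17. n16.lab = 20  [terminal]
18. n14.depth = false  [a.key == false]
19. n9.live = false  [S.fin > 28]
20. n9.mk = 23  [S.fin + c.off - 32]
21. n9.hot = -8  [(if B.depth then c.off else S.fin) - 36]
22. n9.sig = "npq"  ["n" ++ S.sig]
23. n3.live = false  [A₁.live == true]
24. n3.mk = 1  [C.ok * -2 + 1]
25. n3.hot = 5  [C.ok + A₁.hot + 13]
26. n3.sig = "wy"  ["wy"]
27. n2.live = false  [A₁.live == true]
28. n2.mk = -9  [A₁.hot + A₁.mk - 15]
29. n2.hot = 11  [A₁.mk + 10]
30. n2.sig = "wyq"  [A₁.sig ++ "q"]
31. n0.key = "wyqk"  [A.sig ++ "k"]
32. n0.sig = "kwyq"  ["k" ++ A.sig]
33. n0.fin = -3  [d.cnt + A.hot - 40]

5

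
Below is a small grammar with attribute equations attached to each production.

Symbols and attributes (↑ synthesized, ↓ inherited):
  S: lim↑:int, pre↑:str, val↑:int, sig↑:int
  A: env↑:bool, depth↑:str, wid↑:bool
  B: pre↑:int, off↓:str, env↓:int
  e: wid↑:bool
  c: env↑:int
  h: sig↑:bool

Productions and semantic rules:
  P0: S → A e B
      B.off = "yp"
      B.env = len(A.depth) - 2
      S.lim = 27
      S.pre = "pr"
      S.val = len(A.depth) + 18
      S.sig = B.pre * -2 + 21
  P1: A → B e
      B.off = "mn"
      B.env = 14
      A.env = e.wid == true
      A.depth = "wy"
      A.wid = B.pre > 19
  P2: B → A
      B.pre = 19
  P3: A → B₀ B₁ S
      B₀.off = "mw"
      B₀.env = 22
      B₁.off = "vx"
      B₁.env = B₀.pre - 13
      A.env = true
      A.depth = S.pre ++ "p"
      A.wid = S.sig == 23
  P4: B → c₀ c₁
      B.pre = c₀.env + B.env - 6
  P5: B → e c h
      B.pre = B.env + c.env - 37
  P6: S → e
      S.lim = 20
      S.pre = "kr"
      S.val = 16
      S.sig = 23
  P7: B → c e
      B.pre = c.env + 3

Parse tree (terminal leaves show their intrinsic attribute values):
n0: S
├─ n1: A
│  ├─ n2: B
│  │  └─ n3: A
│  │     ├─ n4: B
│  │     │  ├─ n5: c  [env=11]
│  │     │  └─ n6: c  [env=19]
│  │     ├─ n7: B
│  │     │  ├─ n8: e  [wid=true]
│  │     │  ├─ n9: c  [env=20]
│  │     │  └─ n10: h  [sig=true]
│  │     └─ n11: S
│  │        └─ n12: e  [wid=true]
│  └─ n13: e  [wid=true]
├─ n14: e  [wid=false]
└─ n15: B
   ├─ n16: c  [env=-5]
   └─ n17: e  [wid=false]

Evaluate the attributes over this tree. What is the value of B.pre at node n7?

-3

1. n2.off = "mn"  ["mn"]
2. n2.env = 14  [14]
3. n4.off = "mw"  ["mw"]
4. n4.env = 22  [22]
5. n5.env = 11  [terminal]
6. n6.env = 19  [terminal]
7. n4.pre = 27  [c₀.env + B.env - 6]
8. n7.off = "vx"  ["vx"]
9. n7.env = 14  [B₀.pre - 13]
10. n8.wid = true  [terminal]
11. n9.env = 20  [terminal]
12. n10.sig = true  [terminal]
13. n7.pre = -3  [B.env + c.env - 37]
14. n12.wid = true  [terminal]
15. n11.lim = 20  [20]
16. n11.pre = "kr"  ["kr"]
17. n11.val = 16  [16]
18. n11.sig = 23  [23]
19. n3.env = true  [true]
20. n3.depth = "krp"  [S.pre ++ "p"]
21. n3.wid = true  [S.sig == 23]
22. n2.pre = 19  [19]
23. n13.wid = true  [terminal]
24. n1.env = true  [e.wid == true]
25. n1.depth = "wy"  ["wy"]
26. n1.wid = false  [B.pre > 19]
27. n14.wid = false  [terminal]
28. n15.off = "yp"  ["yp"]
29. n15.env = 0  [len(A.depth) - 2]
30. n16.env = -5  [terminal]
31. n17.wid = false  [terminal]
32. n15.pre = -2  [c.env + 3]
33. n0.lim = 27  [27]
34. n0.pre = "pr"  ["pr"]
35. n0.val = 20  [len(A.depth) + 18]
36. n0.sig = 25  [B.pre * -2 + 21]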